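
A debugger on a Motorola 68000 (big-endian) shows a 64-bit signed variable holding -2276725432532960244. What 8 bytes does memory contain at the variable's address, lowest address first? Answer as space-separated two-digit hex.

E0 67 72 48 1E C6 7C 0C

Two's complement of -2276725432532960244 in 64 bits: 2276725432532960244 = 0x1F988DB7E13983F4; invert → 0xE06772481EC67C0B; add 1 → 0xE06772481EC67C0C.
Split into bytes (most-significant first): E0 67 72 48 1E C6 7C 0C.
Big-endian: lowest address holds the most-significant byte.
So the memory order matches the most-significant-first order: E0 67 72 48 1E C6 7C 0C.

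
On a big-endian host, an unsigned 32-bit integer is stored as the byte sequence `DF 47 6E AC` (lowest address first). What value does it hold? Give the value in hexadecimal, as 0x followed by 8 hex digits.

0xDF476EAC

In big-endian order the high byte comes first in memory.
The bytes are already most-significant first: 0xDF476EAC.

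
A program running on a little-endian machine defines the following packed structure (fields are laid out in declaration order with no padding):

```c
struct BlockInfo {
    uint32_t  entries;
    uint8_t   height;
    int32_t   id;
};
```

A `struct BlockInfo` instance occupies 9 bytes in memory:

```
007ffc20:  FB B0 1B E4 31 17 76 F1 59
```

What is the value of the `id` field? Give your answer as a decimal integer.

`id` follows `entries` (4 B), `height` (1 B), so it starts at offset 4 + 1 = 5 and occupies 4 bytes.
Bytes at offsets 5..8: 17 76 F1 59.
In little-endian order the low byte comes first in memory.
Reassemble most-significant byte first: 59 F1 76 17 → 0x59F17617.
0x59F17617 = 1508996631.

1508996631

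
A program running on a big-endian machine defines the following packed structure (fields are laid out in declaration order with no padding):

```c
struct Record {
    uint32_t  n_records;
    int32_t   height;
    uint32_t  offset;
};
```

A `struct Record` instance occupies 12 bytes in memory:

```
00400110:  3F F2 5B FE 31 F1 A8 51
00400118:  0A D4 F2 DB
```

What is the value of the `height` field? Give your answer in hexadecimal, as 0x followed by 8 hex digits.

0x31F1A851

`height` follows `n_records` (4 bytes), so it starts at byte offset 4 and occupies 4 bytes.
Bytes at offsets 4..7: 31 F1 A8 51.
Big-endian stores the most-significant byte at the lowest address.
The bytes are already most-significant first: 0x31F1A851.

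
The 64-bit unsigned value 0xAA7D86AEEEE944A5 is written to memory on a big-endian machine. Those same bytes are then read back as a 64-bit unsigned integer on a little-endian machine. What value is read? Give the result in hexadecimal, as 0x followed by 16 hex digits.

Stored big-endian, the bytes at ascending addresses are AA 7D 86 AE EE E9 44 A5.
Read back as little-endian, the first byte is least significant, giving 0xA544E9EEAE867DAA.

0xA544E9EEAE867DAA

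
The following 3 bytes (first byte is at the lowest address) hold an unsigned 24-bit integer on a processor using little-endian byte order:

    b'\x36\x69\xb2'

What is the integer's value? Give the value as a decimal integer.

11692342

Little-endian: lowest address holds the least-significant byte.
Reassemble most-significant byte first: B2 69 36 → 0xB26936.
0xB26936 = 11692342.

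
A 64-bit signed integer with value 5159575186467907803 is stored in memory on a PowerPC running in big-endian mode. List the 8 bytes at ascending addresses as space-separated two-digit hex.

5159575186467907803 in hexadecimal, padded to 64 bits, is 0x479A7E4BA556E8DB.
Split into bytes (most-significant first): 47 9A 7E 4B A5 56 E8 DB.
Big-endian: lowest address holds the most-significant byte.
So the memory order matches the most-significant-first order: 47 9A 7E 4B A5 56 E8 DB.

47 9A 7E 4B A5 56 E8 DB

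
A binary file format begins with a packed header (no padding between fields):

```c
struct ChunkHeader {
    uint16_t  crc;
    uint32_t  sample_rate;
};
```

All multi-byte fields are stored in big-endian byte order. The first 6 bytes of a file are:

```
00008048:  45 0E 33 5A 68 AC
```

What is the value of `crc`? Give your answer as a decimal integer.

`crc` is the first field, at byte offset 0, occupying 2 bytes.
Bytes at offsets 0..1: 45 0E.
Big-endian stores the most-significant byte at the lowest address.
The bytes are already most-significant first: 0x450E.
0x450E = 17678.

17678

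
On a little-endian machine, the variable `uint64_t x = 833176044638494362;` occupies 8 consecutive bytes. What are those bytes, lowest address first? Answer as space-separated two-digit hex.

9A DE 0A C0 32 09 90 0B

833176044638494362 in hexadecimal, padded to 64 bits, is 0x0B900932C00ADE9A.
Split into bytes (most-significant first): 0B 90 09 32 C0 0A DE 9A.
Little-endian: lowest address holds the least-significant byte.
So at ascending addresses the bytes are 9A DE 0A C0 32 09 90 0B.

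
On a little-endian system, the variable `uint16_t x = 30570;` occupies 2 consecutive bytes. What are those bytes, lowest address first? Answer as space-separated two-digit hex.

6A 77

30570 in hexadecimal, padded to 16 bits, is 0x776A.
Split into bytes (most-significant first): 77 6A.
Little-endian: lowest address holds the least-significant byte.
So at ascending addresses the bytes are 6A 77.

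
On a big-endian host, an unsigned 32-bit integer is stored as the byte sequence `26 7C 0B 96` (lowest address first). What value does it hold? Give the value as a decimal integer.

645663638

Big-endian stores the most-significant byte at the lowest address.
The bytes are already most-significant first: 0x267C0B96.
0x267C0B96 = 645663638.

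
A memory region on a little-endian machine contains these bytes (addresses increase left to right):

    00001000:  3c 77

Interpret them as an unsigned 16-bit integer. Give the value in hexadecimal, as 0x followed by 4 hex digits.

0x773C

Little-endian stores the least-significant byte at the lowest address.
Reassemble most-significant byte first: 77 3C → 0x773C.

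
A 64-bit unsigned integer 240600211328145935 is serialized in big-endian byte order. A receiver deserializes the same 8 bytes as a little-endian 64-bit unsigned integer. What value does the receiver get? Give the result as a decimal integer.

240600211328145935 in 64-bit hexadecimal is 0x0356C89E11191A0F.
Stored big-endian, the bytes at ascending addresses are 03 56 C8 9E 11 19 1A 0F.
Read back as little-endian, the first byte is least significant, giving 0x0F1A19119EC85603.
0x0F1A19119EC85603 = 1088209823432463875.

1088209823432463875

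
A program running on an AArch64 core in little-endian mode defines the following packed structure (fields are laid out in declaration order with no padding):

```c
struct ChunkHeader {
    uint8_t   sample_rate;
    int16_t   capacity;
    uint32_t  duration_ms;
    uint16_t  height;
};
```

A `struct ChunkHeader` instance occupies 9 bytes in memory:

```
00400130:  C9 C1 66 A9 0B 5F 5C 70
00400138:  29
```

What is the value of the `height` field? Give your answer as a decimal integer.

10608

`height` follows `sample_rate` (1 B), `capacity` (2 B), `duration_ms` (4 B), so it starts at offset 1 + 2 + 4 = 7 and occupies 2 bytes.
Bytes at offsets 7..8: 70 29.
Little-endian: lowest address holds the least-significant byte.
Reassemble most-significant byte first: 29 70 → 0x2970.
0x2970 = 10608.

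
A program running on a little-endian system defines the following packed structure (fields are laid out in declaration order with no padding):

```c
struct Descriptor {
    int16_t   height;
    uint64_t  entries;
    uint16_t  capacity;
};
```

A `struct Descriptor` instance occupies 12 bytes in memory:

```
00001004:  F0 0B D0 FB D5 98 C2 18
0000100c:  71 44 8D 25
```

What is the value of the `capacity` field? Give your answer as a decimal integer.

`capacity` follows `height` (2 B), `entries` (8 B), so it starts at offset 2 + 8 = 10 and occupies 2 bytes.
Bytes at offsets 10..11: 8D 25.
Little-endian: lowest address holds the least-significant byte.
Reassemble most-significant byte first: 25 8D → 0x258D.
0x258D = 9613.

9613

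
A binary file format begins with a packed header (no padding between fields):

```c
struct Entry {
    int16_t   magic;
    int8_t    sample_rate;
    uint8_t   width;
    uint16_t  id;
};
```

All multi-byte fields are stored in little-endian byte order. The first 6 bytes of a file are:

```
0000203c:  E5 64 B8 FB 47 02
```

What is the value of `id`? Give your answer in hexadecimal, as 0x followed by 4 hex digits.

0x0247

`id` follows `magic` (2 B), `sample_rate` (1 B), `width` (1 B), so it starts at offset 2 + 1 + 1 = 4 and occupies 2 bytes.
Bytes at offsets 4..5: 47 02.
Little-endian: lowest address holds the least-significant byte.
Reassemble most-significant byte first: 02 47 → 0x0247.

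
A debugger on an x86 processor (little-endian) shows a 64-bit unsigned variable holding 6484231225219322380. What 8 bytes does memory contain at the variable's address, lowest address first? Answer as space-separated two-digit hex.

0C 92 B1 C4 F1 9D FC 59

6484231225219322380 in hexadecimal, padded to 64 bits, is 0x59FC9DF1C4B1920C.
Split into bytes (most-significant first): 59 FC 9D F1 C4 B1 92 0C.
Little-endian: lowest address holds the least-significant byte.
So at ascending addresses the bytes are 0C 92 B1 C4 F1 9D FC 59.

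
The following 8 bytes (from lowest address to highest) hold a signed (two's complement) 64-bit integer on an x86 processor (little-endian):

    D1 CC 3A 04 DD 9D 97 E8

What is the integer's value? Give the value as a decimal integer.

In little-endian order the low byte comes first in memory.
Reassemble most-significant byte first: E8 97 9D DD 04 3A CC D1 → 0xE8979DDD043ACCD1.
Top bit is set, so as a signed 64-bit value this is 0xE8979DDD043ACCD1 − 2^64 = -1686705962842665775.

-1686705962842665775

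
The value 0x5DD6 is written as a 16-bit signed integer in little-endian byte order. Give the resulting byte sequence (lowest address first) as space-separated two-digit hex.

Split into bytes (most-significant first): 5D D6.
In little-endian order the low byte comes first in memory.
So at ascending addresses the bytes are D6 5D.

D6 5D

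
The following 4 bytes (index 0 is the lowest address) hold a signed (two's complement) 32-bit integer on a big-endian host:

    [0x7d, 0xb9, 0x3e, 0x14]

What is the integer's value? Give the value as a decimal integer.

2109292052

Big-endian: lowest address holds the most-significant byte.
The bytes are already most-significant first: 0x7DB93E14.
0x7DB93E14 = 2109292052.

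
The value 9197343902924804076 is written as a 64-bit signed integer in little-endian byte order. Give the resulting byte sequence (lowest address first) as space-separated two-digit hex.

9197343902924804076 in hexadecimal, padded to 64 bits, is 0x7FA3878CD2F00FEC.
Split into bytes (most-significant first): 7F A3 87 8C D2 F0 0F EC.
Little-endian: lowest address holds the least-significant byte.
So at ascending addresses the bytes are EC 0F F0 D2 8C 87 A3 7F.

EC 0F F0 D2 8C 87 A3 7F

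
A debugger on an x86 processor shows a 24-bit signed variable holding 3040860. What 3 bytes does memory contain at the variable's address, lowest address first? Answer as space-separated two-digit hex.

5C 66 2E

3040860 in hexadecimal, padded to 24 bits, is 0x2E665C.
Split into bytes (most-significant first): 2E 66 5C.
In little-endian order the low byte comes first in memory.
So at ascending addresses the bytes are 5C 66 2E.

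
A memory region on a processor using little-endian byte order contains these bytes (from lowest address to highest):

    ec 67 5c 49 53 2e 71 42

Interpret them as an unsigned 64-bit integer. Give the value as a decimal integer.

4787658814119503852

Little-endian: lowest address holds the least-significant byte.
Reassemble most-significant byte first: 42 71 2E 53 49 5C 67 EC → 0x42712E53495C67EC.
0x42712E53495C67EC = 4787658814119503852.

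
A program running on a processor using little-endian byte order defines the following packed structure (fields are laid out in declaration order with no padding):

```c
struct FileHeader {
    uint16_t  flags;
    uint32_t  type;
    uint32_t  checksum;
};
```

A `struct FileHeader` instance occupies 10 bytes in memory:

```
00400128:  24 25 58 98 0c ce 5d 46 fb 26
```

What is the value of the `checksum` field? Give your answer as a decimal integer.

`checksum` follows `flags` (2 B), `type` (4 B), so it starts at offset 2 + 4 = 6 and occupies 4 bytes.
Bytes at offsets 6..9: 5D 46 FB 26.
Little-endian: lowest address holds the least-significant byte.
Reassemble most-significant byte first: 26 FB 46 5D → 0x26FB465D.
0x26FB465D = 654001757.

654001757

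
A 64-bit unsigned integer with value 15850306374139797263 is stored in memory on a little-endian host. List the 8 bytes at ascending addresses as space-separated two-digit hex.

15850306374139797263 in hexadecimal, padded to 64 bits, is 0xDBF799AB33B65F0F.
Split into bytes (most-significant first): DB F7 99 AB 33 B6 5F 0F.
In little-endian order the low byte comes first in memory.
So at ascending addresses the bytes are 0F 5F B6 33 AB 99 F7 DB.

0F 5F B6 33 AB 99 F7 DB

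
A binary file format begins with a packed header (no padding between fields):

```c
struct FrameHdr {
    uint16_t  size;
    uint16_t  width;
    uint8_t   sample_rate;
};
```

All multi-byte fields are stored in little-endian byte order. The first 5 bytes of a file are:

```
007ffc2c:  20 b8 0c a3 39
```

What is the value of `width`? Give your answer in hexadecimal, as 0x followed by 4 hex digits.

0xA30C

`width` follows `size` (2 bytes), so it starts at byte offset 2 and occupies 2 bytes.
Bytes at offsets 2..3: 0C A3.
Little-endian: lowest address holds the least-significant byte.
Reassemble most-significant byte first: A3 0C → 0xA30C.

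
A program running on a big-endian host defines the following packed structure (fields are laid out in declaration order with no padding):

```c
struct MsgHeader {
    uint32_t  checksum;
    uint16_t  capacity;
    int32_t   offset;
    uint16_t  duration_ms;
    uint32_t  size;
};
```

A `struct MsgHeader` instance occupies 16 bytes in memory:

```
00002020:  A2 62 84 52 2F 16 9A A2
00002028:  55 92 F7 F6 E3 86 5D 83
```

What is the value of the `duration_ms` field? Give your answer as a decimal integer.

63478

`duration_ms` follows `checksum` (4 B), `capacity` (2 B), `offset` (4 B), so it starts at offset 4 + 2 + 4 = 10 and occupies 2 bytes.
Bytes at offsets 10..11: F7 F6.
Big-endian stores the most-significant byte at the lowest address.
The bytes are already most-significant first: 0xF7F6.
0xF7F6 = 63478.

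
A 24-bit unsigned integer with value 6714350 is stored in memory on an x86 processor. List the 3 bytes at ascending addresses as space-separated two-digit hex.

6714350 in hexadecimal, padded to 24 bits, is 0x6673EE.
Split into bytes (most-significant first): 66 73 EE.
Little-endian stores the least-significant byte at the lowest address.
So at ascending addresses the bytes are EE 73 66.

EE 73 66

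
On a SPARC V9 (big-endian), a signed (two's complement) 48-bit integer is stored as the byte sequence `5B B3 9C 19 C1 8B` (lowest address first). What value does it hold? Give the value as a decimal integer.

100826976207243

In big-endian order the high byte comes first in memory.
The bytes are already most-significant first: 0x5BB39C19C18B.
0x5BB39C19C18B = 100826976207243.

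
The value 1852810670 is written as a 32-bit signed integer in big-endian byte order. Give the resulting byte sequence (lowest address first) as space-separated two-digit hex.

1852810670 in hexadecimal, padded to 32 bits, is 0x6E6FA5AE.
Split into bytes (most-significant first): 6E 6F A5 AE.
Big-endian: lowest address holds the most-significant byte.
So the memory order matches the most-significant-first order: 6E 6F A5 AE.

6E 6F A5 AE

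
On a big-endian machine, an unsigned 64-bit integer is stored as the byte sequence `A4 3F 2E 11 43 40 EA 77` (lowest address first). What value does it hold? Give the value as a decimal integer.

In big-endian order the high byte comes first in memory.
The bytes are already most-significant first: 0xA43F2E114340EA77.
0xA43F2E114340EA77 = 11835228997430602359.

11835228997430602359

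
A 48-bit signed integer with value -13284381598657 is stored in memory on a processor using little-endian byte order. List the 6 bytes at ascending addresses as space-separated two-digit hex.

Two's complement of -13284381598657 in 48 bits: 13284381598657 = 0x0C1502D8A3C1; invert → 0xF3EAFD275C3E; add 1 → 0xF3EAFD275C3F.
Split into bytes (most-significant first): F3 EA FD 27 5C 3F.
Little-endian: lowest address holds the least-significant byte.
So at ascending addresses the bytes are 3F 5C 27 FD EA F3.

3F 5C 27 FD EA F3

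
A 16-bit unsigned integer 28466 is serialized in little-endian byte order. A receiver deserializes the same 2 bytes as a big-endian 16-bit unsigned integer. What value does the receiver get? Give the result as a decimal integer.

12911

28466 in 16-bit hexadecimal is 0x6F32.
Stored little-endian, the bytes at ascending addresses are 32 6F.
Read back as big-endian, the last byte is least significant, giving 0x326F.
0x326F = 12911.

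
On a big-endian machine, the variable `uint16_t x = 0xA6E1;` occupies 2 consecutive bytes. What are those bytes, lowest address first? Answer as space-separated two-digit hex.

A6 E1

Split into bytes (most-significant first): A6 E1.
Big-endian stores the most-significant byte at the lowest address.
So the memory order matches the most-significant-first order: A6 E1.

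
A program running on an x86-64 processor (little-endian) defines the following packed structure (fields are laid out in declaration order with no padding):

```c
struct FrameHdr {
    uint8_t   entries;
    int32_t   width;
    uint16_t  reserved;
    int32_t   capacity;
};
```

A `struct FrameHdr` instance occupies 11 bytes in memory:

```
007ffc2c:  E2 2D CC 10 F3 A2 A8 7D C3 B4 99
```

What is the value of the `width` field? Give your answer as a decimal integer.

`width` follows `entries` (1 byte), so it starts at byte offset 1 and occupies 4 bytes.
Bytes at offsets 1..4: 2D CC 10 F3.
In little-endian order the low byte comes first in memory.
Reassemble most-significant byte first: F3 10 CC 2D → 0xF310CC2D.
Top bit is set, so as a signed 32-bit value this is 0xF310CC2D − 2^32 = -217002963.

-217002963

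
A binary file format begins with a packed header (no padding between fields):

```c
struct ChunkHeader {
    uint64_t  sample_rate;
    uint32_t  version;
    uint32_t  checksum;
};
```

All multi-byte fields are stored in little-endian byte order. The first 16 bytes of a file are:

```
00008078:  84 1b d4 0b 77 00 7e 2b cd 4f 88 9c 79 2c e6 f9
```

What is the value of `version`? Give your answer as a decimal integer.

`version` follows `sample_rate` (8 bytes), so it starts at byte offset 8 and occupies 4 bytes.
Bytes at offsets 8..11: CD 4F 88 9C.
Little-endian: lowest address holds the least-significant byte.
Reassemble most-significant byte first: 9C 88 4F CD → 0x9C884FCD.
0x9C884FCD = 2626179021.

2626179021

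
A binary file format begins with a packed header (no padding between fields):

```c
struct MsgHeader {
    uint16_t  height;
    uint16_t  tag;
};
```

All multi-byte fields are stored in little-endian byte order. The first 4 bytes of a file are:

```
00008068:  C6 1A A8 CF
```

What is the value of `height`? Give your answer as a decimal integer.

`height` is the first field, at byte offset 0, occupying 2 bytes.
Bytes at offsets 0..1: C6 1A.
Little-endian: lowest address holds the least-significant byte.
Reassemble most-significant byte first: 1A C6 → 0x1AC6.
0x1AC6 = 6854.

6854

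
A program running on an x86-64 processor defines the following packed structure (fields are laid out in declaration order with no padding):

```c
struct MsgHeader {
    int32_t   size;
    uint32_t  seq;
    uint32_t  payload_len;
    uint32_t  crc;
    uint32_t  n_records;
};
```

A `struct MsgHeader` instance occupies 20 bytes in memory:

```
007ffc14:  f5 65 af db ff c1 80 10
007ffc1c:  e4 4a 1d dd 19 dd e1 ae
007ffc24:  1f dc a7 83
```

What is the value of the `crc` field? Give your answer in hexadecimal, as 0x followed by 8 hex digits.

0xAEE1DD19

`crc` follows `size` (4 B), `seq` (4 B), `payload_len` (4 B), so it starts at offset 4 + 4 + 4 = 12 and occupies 4 bytes.
Bytes at offsets 12..15: 19 DD E1 AE.
In little-endian order the low byte comes first in memory.
Reassemble most-significant byte first: AE E1 DD 19 → 0xAEE1DD19.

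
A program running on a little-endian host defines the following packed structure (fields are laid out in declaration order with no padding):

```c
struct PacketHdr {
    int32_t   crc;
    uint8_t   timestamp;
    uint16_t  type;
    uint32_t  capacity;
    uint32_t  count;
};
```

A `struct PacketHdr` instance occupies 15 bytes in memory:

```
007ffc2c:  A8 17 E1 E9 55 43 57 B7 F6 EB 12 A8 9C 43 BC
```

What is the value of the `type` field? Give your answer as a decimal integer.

22339

`type` follows `crc` (4 B), `timestamp` (1 B), so it starts at offset 4 + 1 = 5 and occupies 2 bytes.
Bytes at offsets 5..6: 43 57.
In little-endian order the low byte comes first in memory.
Reassemble most-significant byte first: 57 43 → 0x5743.
0x5743 = 22339.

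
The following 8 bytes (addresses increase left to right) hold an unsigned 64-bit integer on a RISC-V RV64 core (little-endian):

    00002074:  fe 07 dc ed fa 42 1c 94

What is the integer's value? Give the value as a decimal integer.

In little-endian order the low byte comes first in memory.
Reassemble most-significant byte first: 94 1C 42 FA ED DC 07 FE → 0x941C42FAEDDC07FE.
0x941C42FAEDDC07FE = 10672478862461110270.

10672478862461110270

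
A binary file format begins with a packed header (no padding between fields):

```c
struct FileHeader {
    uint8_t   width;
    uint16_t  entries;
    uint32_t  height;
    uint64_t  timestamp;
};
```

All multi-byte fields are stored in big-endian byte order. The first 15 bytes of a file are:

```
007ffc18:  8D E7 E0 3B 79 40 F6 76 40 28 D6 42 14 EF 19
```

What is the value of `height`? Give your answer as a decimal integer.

997802230

`height` follows `width` (1 B), `entries` (2 B), so it starts at offset 1 + 2 = 3 and occupies 4 bytes.
Bytes at offsets 3..6: 3B 79 40 F6.
Big-endian: lowest address holds the most-significant byte.
The bytes are already most-significant first: 0x3B7940F6.
0x3B7940F6 = 997802230.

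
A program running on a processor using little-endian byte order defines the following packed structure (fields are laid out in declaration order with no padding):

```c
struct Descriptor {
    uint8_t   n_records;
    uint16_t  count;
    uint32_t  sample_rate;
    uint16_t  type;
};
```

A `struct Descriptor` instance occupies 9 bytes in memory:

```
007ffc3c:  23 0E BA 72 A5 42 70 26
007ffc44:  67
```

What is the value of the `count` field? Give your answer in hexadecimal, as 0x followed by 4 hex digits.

`count` follows `n_records` (1 byte), so it starts at byte offset 1 and occupies 2 bytes.
Bytes at offsets 1..2: 0E BA.
Little-endian: lowest address holds the least-significant byte.
Reassemble most-significant byte first: BA 0E → 0xBA0E.

0xBA0E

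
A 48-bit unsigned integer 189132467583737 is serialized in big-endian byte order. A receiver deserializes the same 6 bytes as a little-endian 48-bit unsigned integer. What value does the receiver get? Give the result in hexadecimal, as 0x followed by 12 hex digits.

189132467583737 in 48-bit hexadecimal is 0xAC03D58BBAF9.
Stored big-endian, the bytes at ascending addresses are AC 03 D5 8B BA F9.
Read back as little-endian, the first byte is least significant, giving 0xF9BA8BD503AC.

0xF9BA8BD503AC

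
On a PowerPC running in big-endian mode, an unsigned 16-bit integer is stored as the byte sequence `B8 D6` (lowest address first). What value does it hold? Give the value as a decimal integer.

47318

Big-endian: lowest address holds the most-significant byte.
The bytes are already most-significant first: 0xB8D6.
0xB8D6 = 47318.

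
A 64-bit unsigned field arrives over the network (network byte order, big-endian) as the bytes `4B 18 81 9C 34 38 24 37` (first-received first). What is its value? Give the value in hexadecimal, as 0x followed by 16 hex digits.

Big-endian stores the most-significant byte at the lowest address.
The bytes are already most-significant first: 0x4B18819C34382437.

0x4B18819C34382437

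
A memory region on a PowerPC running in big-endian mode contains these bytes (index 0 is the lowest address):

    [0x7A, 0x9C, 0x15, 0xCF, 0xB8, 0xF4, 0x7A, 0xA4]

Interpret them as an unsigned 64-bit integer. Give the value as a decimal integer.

8834960550899514020

Big-endian stores the most-significant byte at the lowest address.
The bytes are already most-significant first: 0x7A9C15CFB8F47AA4.
0x7A9C15CFB8F47AA4 = 8834960550899514020.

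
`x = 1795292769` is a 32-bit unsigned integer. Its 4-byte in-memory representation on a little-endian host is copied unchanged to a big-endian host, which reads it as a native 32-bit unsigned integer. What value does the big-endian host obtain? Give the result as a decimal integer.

1644036459

1795292769 in 32-bit hexadecimal is 0x6B01FE61.
Stored little-endian, the bytes at ascending addresses are 61 FE 01 6B.
Read back as big-endian, the last byte is least significant, giving 0x61FE016B.
0x61FE016B = 1644036459.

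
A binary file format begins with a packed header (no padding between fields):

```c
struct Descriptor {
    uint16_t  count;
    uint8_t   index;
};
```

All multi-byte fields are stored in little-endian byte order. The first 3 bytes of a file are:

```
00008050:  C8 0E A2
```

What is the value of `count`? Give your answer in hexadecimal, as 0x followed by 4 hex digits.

0x0EC8

`count` is the first field, at byte offset 0, occupying 2 bytes.
Bytes at offsets 0..1: C8 0E.
Little-endian stores the least-significant byte at the lowest address.
Reassemble most-significant byte first: 0E C8 → 0x0EC8.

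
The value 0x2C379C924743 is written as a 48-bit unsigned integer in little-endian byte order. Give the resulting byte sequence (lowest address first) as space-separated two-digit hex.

Split into bytes (most-significant first): 2C 37 9C 92 47 43.
Little-endian stores the least-significant byte at the lowest address.
So at ascending addresses the bytes are 43 47 92 9C 37 2C.

43 47 92 9C 37 2C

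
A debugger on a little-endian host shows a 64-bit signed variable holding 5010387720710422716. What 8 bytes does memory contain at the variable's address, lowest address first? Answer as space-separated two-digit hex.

5010387720710422716 in hexadecimal, padded to 64 bits, is 0x45887915F7EC80BC.
Split into bytes (most-significant first): 45 88 79 15 F7 EC 80 BC.
Little-endian: lowest address holds the least-significant byte.
So at ascending addresses the bytes are BC 80 EC F7 15 79 88 45.

BC 80 EC F7 15 79 88 45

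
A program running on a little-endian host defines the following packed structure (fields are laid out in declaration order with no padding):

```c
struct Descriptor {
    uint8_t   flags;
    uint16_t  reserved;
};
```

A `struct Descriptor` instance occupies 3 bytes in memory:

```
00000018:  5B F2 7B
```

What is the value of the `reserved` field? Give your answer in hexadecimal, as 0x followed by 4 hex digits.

`reserved` follows `flags` (1 byte), so it starts at byte offset 1 and occupies 2 bytes.
Bytes at offsets 1..2: F2 7B.
Little-endian stores the least-significant byte at the lowest address.
Reassemble most-significant byte first: 7B F2 → 0x7BF2.

0x7BF2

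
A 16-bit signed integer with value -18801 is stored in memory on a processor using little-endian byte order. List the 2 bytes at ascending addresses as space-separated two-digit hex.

8F B6

Two's complement of -18801 in 16 bits: 18801 = 0x4971; invert → 0xB68E; add 1 → 0xB68F.
Split into bytes (most-significant first): B6 8F.
Little-endian: lowest address holds the least-significant byte.
So at ascending addresses the bytes are 8F B6.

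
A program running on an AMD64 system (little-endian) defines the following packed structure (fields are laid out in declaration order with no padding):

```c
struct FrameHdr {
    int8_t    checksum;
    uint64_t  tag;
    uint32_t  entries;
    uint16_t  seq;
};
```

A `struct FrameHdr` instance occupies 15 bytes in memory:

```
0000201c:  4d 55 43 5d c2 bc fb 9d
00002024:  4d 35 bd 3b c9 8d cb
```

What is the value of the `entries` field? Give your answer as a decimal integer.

3376135477

`entries` follows `checksum` (1 B), `tag` (8 B), so it starts at offset 1 + 8 = 9 and occupies 4 bytes.
Bytes at offsets 9..12: 35 BD 3B C9.
Little-endian: lowest address holds the least-significant byte.
Reassemble most-significant byte first: C9 3B BD 35 → 0xC93BBD35.
0xC93BBD35 = 3376135477.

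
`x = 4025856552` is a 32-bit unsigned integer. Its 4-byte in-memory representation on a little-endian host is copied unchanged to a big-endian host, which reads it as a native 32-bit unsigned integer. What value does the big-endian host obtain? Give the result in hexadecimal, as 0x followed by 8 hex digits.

0x28B2F5EF

4025856552 in 32-bit hexadecimal is 0xEFF5B228.
Stored little-endian, the bytes at ascending addresses are 28 B2 F5 EF.
Read back as big-endian, the last byte is least significant, giving 0x28B2F5EF.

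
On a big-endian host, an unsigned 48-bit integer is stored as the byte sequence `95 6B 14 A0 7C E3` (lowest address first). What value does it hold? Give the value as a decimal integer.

164287140101347

Big-endian stores the most-significant byte at the lowest address.
The bytes are already most-significant first: 0x956B14A07CE3.
0x956B14A07CE3 = 164287140101347.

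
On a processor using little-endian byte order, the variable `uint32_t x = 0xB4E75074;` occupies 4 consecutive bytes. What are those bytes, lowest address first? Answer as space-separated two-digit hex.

74 50 E7 B4

Split into bytes (most-significant first): B4 E7 50 74.
Little-endian: lowest address holds the least-significant byte.
So at ascending addresses the bytes are 74 50 E7 B4.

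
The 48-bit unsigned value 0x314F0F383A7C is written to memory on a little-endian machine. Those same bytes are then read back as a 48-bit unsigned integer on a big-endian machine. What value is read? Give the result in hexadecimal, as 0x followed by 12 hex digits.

0x7C3A380F4F31

Stored little-endian, the bytes at ascending addresses are 7C 3A 38 0F 4F 31.
Read back as big-endian, the last byte is least significant, giving 0x7C3A380F4F31.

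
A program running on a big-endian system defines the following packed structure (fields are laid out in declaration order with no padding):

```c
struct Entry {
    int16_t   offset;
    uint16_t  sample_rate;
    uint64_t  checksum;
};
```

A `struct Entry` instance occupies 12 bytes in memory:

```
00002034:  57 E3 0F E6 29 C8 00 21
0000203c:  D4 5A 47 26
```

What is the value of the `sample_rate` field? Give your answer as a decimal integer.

`sample_rate` follows `offset` (2 bytes), so it starts at byte offset 2 and occupies 2 bytes.
Bytes at offsets 2..3: 0F E6.
In big-endian order the high byte comes first in memory.
The bytes are already most-significant first: 0x0FE6.
0x0FE6 = 4070.

4070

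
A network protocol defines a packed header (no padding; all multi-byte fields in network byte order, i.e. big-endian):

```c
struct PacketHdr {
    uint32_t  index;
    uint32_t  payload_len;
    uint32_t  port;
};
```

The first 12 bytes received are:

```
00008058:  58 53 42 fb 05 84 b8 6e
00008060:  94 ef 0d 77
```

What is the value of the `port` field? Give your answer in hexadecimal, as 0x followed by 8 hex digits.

`port` follows `index` (4 B), `payload_len` (4 B), so it starts at offset 4 + 4 = 8 and occupies 4 bytes.
Bytes at offsets 8..11: 94 EF 0D 77.
In big-endian order the high byte comes first in memory.
The bytes are already most-significant first: 0x94EF0D77.

0x94EF0D77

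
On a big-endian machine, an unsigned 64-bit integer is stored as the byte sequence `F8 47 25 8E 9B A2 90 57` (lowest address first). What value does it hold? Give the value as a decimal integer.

17890309339179290711

In big-endian order the high byte comes first in memory.
The bytes are already most-significant first: 0xF847258E9BA29057.
0xF847258E9BA29057 = 17890309339179290711.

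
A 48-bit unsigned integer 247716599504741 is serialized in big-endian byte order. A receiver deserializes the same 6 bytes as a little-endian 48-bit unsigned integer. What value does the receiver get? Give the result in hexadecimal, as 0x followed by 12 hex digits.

0x651FEB034CE1

247716599504741 in 48-bit hexadecimal is 0xE14C03EB1F65.
Stored big-endian, the bytes at ascending addresses are E1 4C 03 EB 1F 65.
Read back as little-endian, the first byte is least significant, giving 0x651FEB034CE1.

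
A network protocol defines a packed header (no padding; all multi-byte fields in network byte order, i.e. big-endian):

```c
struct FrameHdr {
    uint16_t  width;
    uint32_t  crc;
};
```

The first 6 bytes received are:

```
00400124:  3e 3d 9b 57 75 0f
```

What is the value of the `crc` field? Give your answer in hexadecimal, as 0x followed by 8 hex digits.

0x9B57750F

`crc` follows `width` (2 bytes), so it starts at byte offset 2 and occupies 4 bytes.
Bytes at offsets 2..5: 9B 57 75 0F.
Big-endian: lowest address holds the most-significant byte.
The bytes are already most-significant first: 0x9B57750F.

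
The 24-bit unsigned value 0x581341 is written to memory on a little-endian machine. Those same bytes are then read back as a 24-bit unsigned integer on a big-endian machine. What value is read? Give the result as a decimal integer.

4264792

Stored little-endian, the bytes at ascending addresses are 41 13 58.
Read back as big-endian, the last byte is least significant, giving 0x411358.
0x411358 = 4264792.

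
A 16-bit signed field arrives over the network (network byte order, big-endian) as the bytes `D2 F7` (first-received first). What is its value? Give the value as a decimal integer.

Big-endian: lowest address holds the most-significant byte.
The bytes are already most-significant first: 0xD2F7.
Top bit is set, so as a signed 16-bit value this is 0xD2F7 − 2^16 = -11529.

-11529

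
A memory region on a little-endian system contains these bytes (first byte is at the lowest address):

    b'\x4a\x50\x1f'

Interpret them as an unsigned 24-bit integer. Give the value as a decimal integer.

2052170

Little-endian: lowest address holds the least-significant byte.
Reassemble most-significant byte first: 1F 50 4A → 0x1F504A.
0x1F504A = 2052170.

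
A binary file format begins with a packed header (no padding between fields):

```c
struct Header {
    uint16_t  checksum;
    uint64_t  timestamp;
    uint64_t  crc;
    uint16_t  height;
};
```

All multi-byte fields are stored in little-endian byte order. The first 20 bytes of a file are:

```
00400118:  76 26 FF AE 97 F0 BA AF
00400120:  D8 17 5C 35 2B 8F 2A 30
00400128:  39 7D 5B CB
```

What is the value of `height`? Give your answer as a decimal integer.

`height` follows `checksum` (2 B), `timestamp` (8 B), `crc` (8 B), so it starts at offset 2 + 8 + 8 = 18 and occupies 2 bytes.
Bytes at offsets 18..19: 5B CB.
In little-endian order the low byte comes first in memory.
Reassemble most-significant byte first: CB 5B → 0xCB5B.
0xCB5B = 52059.

52059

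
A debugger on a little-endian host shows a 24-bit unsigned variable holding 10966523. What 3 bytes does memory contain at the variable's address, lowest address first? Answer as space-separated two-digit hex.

FB 55 A7

10966523 in hexadecimal, padded to 24 bits, is 0xA755FB.
Split into bytes (most-significant first): A7 55 FB.
In little-endian order the low byte comes first in memory.
So at ascending addresses the bytes are FB 55 A7.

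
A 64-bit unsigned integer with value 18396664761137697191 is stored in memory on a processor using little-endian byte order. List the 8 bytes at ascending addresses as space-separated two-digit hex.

A7 11 8F 6B 21 15 4E FF

18396664761137697191 in hexadecimal, padded to 64 bits, is 0xFF4E15216B8F11A7.
Split into bytes (most-significant first): FF 4E 15 21 6B 8F 11 A7.
In little-endian order the low byte comes first in memory.
So at ascending addresses the bytes are A7 11 8F 6B 21 15 4E FF.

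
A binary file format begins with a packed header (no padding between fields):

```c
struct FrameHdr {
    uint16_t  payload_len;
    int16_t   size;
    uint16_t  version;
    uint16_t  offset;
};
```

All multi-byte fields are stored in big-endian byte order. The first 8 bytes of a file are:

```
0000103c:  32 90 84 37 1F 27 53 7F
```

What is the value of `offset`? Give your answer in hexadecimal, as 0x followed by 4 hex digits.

0x537F

`offset` follows `payload_len` (2 B), `size` (2 B), `version` (2 B), so it starts at offset 2 + 2 + 2 = 6 and occupies 2 bytes.
Bytes at offsets 6..7: 53 7F.
Big-endian: lowest address holds the most-significant byte.
The bytes are already most-significant first: 0x537F.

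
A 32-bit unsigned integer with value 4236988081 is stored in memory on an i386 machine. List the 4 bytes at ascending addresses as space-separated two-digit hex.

4236988081 in hexadecimal, padded to 32 bits, is 0xFC8B4EB1.
Split into bytes (most-significant first): FC 8B 4E B1.
In little-endian order the low byte comes first in memory.
So at ascending addresses the bytes are B1 4E 8B FC.

B1 4E 8B FC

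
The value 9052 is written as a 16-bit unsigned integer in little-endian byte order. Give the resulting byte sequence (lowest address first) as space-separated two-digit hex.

5C 23

9052 in hexadecimal, padded to 16 bits, is 0x235C.
Split into bytes (most-significant first): 23 5C.
In little-endian order the low byte comes first in memory.
So at ascending addresses the bytes are 5C 23.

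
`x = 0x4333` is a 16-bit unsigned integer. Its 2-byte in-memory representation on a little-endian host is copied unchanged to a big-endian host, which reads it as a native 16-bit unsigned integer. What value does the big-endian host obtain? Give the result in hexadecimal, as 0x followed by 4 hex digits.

Stored little-endian, the bytes at ascending addresses are 33 43.
Read back as big-endian, the last byte is least significant, giving 0x3343.

0x3343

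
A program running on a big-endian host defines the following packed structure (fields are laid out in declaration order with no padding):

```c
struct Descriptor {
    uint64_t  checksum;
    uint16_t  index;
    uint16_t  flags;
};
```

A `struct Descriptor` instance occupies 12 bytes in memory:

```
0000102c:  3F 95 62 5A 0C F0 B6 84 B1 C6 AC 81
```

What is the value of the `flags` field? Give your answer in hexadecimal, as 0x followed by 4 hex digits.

`flags` follows `checksum` (8 B), `index` (2 B), so it starts at offset 8 + 2 = 10 and occupies 2 bytes.
Bytes at offsets 10..11: AC 81.
Big-endian stores the most-significant byte at the lowest address.
The bytes are already most-significant first: 0xAC81.

0xAC81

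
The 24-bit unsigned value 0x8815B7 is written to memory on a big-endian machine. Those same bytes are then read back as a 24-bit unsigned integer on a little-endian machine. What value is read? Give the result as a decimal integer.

11998600

Stored big-endian, the bytes at ascending addresses are 88 15 B7.
Read back as little-endian, the first byte is least significant, giving 0xB71588.
0xB71588 = 11998600.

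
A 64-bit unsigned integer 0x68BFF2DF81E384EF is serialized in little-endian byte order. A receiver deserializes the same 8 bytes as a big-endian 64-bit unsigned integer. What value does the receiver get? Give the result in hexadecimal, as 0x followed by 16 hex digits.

Stored little-endian, the bytes at ascending addresses are EF 84 E3 81 DF F2 BF 68.
Read back as big-endian, the last byte is least significant, giving 0xEF84E381DFF2BF68.

0xEF84E381DFF2BF68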